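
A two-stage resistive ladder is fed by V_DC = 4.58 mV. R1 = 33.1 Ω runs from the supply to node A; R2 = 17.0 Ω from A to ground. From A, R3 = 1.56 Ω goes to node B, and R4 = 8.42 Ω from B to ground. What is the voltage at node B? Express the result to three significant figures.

The second stage (R3 + R4 = 9.980 Ω) loads node A in parallel with R2.
R2 ‖ (R3+R4) = 6.288 Ω.
So V_A = 4.58 × 0.1597 = 0.7312 mV.
Then the unloaded second divider: V_B = V_A × R4/(R3+R4) = 0.7312 × 0.8437 = 0.6169 mV.

V_B ≈ 0.617 mV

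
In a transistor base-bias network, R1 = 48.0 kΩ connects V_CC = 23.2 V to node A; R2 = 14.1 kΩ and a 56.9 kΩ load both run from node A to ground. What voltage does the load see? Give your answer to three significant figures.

V_out ≈ 4.42 V

The load sits in parallel with R2, giving an effective lower resistance R2' = R2·R_L/(R2+R_L) = 11.30 kΩ.
Now apply the divider: V_out = 23.2 × 0.1906 = 4.421 V.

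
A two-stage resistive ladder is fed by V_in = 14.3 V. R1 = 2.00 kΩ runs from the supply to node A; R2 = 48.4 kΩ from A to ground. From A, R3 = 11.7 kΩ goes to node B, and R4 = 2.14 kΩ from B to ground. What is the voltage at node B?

V_B ≈ 1.86 V

Node A sees R2 in parallel with the series input of stage 2, R3 + R4 = 13.84 kΩ.
R2 ‖ (R3+R4) = 10.76 kΩ.
First divider: V_A = V_in · 10.76/(2.00 + 10.76) = 12.06 V.
V_B = V_A × 0.1546 = 1.865 V.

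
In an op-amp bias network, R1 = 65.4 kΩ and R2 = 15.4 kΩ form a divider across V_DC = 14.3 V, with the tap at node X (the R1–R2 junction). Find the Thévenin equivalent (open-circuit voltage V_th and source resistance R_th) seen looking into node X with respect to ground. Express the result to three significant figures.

V_th ≈ 2.73 V, R_th ≈ 12.5 kΩ

V_th is the unloaded tap voltage: V_DC · R2/(R1+R2) = 14.3 × 0.1906 = 2.725 V.
With V_DC suppressed (replaced by a short), R_th = R1 ‖ R2 = (65.40 × 15.4)/(65.40 + 15.4) = 12.46 kΩ.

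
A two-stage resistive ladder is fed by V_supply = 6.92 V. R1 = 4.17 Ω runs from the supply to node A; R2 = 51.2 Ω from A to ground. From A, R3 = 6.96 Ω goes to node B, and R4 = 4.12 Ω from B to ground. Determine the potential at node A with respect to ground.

V_A ≈ 4.75 V

Looking into the second stage from A: R3 + R4 = 11.08 Ω appears in parallel with R2.
Effective lower resistance at A: R2 ‖ 11.08 = 9.109 Ω.
So V_A = 6.92 × 0.6860 = 4.747 V.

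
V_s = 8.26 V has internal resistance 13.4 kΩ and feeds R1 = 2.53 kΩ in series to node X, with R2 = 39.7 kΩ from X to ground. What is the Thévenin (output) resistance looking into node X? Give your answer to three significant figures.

R_th ≈ 11.4 kΩ

R1' = 13.4 + 2.53 = 15.93 kΩ (source resistance + R1).
With V_s suppressed (replaced by a short), R_th = R1' ‖ R2 = (15.93 × 39.7)/(15.93 + 39.7) = 11.37 kΩ.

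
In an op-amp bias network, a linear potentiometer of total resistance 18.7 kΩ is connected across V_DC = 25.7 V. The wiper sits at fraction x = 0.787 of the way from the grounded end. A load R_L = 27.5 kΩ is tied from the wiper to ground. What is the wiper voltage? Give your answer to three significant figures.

V_out ≈ 18.2 V

Lower segment x·R_p = 14.72 kΩ; upper segment (1−x)·R_p = 3.983 kΩ.
(x·R_p) ‖ R_L = 9.587 kΩ.
Then V_out = V_DC · 9.587/(3.983 + 9.587) = 18.16 V.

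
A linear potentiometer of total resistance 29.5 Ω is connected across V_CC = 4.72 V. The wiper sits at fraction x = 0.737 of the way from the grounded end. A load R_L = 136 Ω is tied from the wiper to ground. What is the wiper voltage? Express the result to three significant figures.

Split the track: R_lower = x·R_p = 21.74 Ω, R_upper = (1−x)·R_p = 7.759 Ω.
(x·R_p) ‖ R_L = 18.74 Ω.
Then V_out = V_CC · 18.74/(7.759 + 18.74) = 3.338 V.

V_out ≈ 3.34 V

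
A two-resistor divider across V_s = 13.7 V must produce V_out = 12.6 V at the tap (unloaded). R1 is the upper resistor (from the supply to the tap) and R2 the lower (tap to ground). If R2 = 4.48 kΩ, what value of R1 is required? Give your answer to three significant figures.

R1 ≈ 0.391 kΩ

Required fraction k = V_out/V_s = 0.9197.
R1 = R2·(1/k − 1) = 4.48 × 0.08730 = 0.3911 kΩ.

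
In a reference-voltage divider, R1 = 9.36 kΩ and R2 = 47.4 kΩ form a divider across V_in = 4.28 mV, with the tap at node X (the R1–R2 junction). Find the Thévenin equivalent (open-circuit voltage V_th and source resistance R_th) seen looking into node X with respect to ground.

V_th ≈ 3.57 mV, R_th ≈ 7.82 kΩ

With X open, the divider is unloaded: V_th = 4.28 × 47.4/56.76 = 3.574 mV.
With V_in suppressed (replaced by a short), R_th = R1 ‖ R2 = (9.360 × 47.4)/(9.360 + 47.4) = 7.816 kΩ.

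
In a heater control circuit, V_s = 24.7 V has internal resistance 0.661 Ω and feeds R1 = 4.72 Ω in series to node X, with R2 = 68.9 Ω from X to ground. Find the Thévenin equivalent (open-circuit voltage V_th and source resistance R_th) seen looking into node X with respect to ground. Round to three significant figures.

V_th ≈ 22.9 V, R_th ≈ 4.99 Ω

R1' = 0.661 + 4.72 = 5.381 Ω (source resistance + R1).
V_th is the unloaded tap voltage: V_s · R2/(R1'+R2) = 24.7 × 0.9276 = 22.91 V.
Looking into X with the source shorted: R_th = R1'·R2/(R1'+R2) = 5.381 × 68.9/74.28 = 4.991 Ω.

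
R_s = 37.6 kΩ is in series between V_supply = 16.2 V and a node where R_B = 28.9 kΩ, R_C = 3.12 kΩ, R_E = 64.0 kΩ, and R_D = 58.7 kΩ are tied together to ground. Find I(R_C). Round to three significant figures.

I ≈ 0.333 mA

Equivalent of the parallel group: R_p = 2.579 kΩ.
V_A by voltage divider: V_A = 16.2 × 2.579/(37.6 + 2.579) = 1.040 V.
Branch current I = V_A/R_C = 1.040/3.12 = 0.3333 mA.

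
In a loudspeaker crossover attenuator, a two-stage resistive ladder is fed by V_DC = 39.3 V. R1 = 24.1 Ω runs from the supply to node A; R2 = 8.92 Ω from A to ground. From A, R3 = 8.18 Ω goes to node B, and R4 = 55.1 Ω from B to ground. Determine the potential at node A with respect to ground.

V_A ≈ 9.63 V

The second stage (R3 + R4 = 63.28 Ω) loads node A in parallel with R2.
R2 ‖ (R3+R4) = 7.818 Ω.
First divider: V_A = V_DC · 7.818/(24.1 + 7.818) = 9.626 V.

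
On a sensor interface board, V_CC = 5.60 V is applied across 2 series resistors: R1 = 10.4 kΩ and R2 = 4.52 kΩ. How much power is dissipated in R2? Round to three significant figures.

P ≈ 0.637 mW

ΣR = 14.92 kΩ → I = 5.60/14.92 = 0.3753 mA.
P = I²R = 0.1409 × 4.52 = 0.6368 mW.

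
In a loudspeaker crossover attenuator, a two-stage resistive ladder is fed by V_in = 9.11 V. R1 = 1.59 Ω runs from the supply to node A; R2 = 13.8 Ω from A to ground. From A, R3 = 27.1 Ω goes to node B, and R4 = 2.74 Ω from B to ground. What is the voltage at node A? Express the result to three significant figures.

V_A ≈ 7.80 V

The second stage (R3 + R4 = 29.84 Ω) loads node A in parallel with R2.
R2 ‖ (R3+R4) = 9.436 Ω.
First divider: V_A = V_in · 9.436/(1.59 + 9.436) = 7.796 V.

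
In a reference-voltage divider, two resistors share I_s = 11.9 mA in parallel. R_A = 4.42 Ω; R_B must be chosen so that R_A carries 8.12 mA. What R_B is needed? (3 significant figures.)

In a two-way split, I_A/I_s = R_B/(R_A + R_B).
8.12/11.9 = R_B/(R_A + R_B) → R_B = R_A · (0.6824)/(1 − 0.6824) = 4.42 × 2.148 = 9.495 Ω.

R_B ≈ 9.49 Ω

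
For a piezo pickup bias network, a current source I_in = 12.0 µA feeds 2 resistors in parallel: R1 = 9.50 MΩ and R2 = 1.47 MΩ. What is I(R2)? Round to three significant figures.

For two parallel branches, I_k = I_in · (other R)/(sum of R).
I(R2) = 12.0 × 9.50/(9.50 + 1.47) = 12.0 × 0.8660 = 10.39 µA.

I ≈ 10.4 µA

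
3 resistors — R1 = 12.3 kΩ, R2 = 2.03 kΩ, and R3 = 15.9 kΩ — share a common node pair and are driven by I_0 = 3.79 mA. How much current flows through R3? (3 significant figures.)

I ≈ 0.374 mA

Conductances: ΣG = 1/12.3 + 1/2.03 + 1/15.9 = 0.6368 (1/kΩ).
By the current-divider rule, I = I_0 · G_k/ΣG = 3.79 × 0.09876 = 0.3743 mA.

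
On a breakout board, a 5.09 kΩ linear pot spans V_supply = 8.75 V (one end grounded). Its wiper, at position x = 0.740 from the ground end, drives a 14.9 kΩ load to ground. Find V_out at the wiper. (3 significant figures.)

V_out ≈ 6.08 V

Split the track: R_lower = x·R_p = 3.767 kΩ, R_upper = (1−x)·R_p = 1.323 kΩ.
R_L loads the lower segment: effective lower R = 3.007 kΩ.
V_out = 8.75 × 3.007/(1.323 + 3.007) = 6.076 V.
(Unloaded: V_out = x·V_supply = 6.47 V.)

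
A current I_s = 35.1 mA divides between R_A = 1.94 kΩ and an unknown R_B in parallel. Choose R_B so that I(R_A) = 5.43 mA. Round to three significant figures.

The fraction through R_A equals R_B/(R_A+R_B).
5.43/35.1 = R_B/(R_A + R_B) → R_B = R_A · (0.1547)/(1 − 0.1547) = 1.94 × 0.1830 = 0.3550 kΩ.

R_B ≈ 0.355 kΩ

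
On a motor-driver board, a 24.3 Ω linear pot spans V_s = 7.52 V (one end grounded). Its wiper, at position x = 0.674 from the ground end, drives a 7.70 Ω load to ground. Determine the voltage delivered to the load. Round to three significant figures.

Split the track: R_lower = x·R_p = 16.38 Ω, R_upper = (1−x)·R_p = 7.922 Ω.
(x·R_p) ‖ R_L = 5.238 Ω.
Then V_out = V_s · 5.238/(7.922 + 5.238) = 2.993 V.
(Unloaded: V_out = x·V_s = 5.07 V.)

V_out ≈ 2.99 V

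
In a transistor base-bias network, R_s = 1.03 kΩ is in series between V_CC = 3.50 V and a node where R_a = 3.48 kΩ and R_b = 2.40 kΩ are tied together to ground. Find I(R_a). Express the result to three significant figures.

Combine the parallel branches: R_p = (1/3.48 + 1/2.40)⁻¹ = 1.420 kΩ.
Node voltage V_A = V_CC · R_p/(R_s + R_p) = 3.50 × 0.5797 = 2.029 V.
I(R_a) = V_A / R_a = 2.029/3.48 = 0.5830 mA.
(Check via current divider: I_total = 1.428 mA; share G_k/ΣG = 0.4082 → same result.)

I ≈ 0.583 mA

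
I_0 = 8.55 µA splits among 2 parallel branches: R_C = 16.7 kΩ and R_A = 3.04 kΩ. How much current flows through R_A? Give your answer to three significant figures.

I ≈ 7.23 µA

With just two branches, the current splits inversely with resistance.
So I = 8.55 × 16.7/19.74 = 7.233 µA.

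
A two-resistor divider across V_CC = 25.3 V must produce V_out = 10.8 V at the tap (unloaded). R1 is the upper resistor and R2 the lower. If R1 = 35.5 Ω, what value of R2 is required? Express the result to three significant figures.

V_out/V_CC = R2/(R1+R2) = 0.4269.
R2 = R1 · 0.4269/(1 − 0.4269) = 26.44 Ω.

R2 ≈ 26.4 Ω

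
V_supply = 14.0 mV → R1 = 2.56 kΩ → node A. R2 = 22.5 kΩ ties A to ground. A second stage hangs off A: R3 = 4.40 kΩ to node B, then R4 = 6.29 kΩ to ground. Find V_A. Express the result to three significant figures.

V_A ≈ 10.3 mV

The second stage (R3 + R4 = 10.69 kΩ) loads node A in parallel with R2.
R2 ‖ (R3+R4) = 7.247 kΩ.
V_A = 14.0 × 7.247/(2.56 + 7.247) = 10.35 mV.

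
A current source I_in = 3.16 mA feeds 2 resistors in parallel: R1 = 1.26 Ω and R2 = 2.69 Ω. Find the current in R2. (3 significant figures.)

Two-branch current divider: I_k = I_in · R_other/(R_1 + R_2).
I(R2) = 3.16 × 1.26/(1.26 + 2.69) = 3.16 × 0.3190 = 1.008 mA.

I ≈ 1.01 mA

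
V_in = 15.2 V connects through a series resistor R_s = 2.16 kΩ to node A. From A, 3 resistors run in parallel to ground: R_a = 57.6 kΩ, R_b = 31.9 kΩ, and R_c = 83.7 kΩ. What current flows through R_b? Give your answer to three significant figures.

I ≈ 0.421 mA

Equivalent of the parallel group: R_p = 16.49 kΩ.
V_A = 15.2 × 16.49/18.65 = 13.44 V.
I(R_b) = V_A / R_b = 13.44/31.9 = 0.4213 mA.
(Check via current divider: I_total = 0.8152 mA; share G_k/ΣG = 0.5168 → same result.)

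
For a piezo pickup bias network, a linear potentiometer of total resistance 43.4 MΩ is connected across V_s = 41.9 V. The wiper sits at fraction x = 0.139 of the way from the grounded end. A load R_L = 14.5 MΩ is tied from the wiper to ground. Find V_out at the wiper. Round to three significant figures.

The pot divides into 37.37 MΩ above the wiper and 6.033 MΩ below.
Lower segment in parallel with the load: 6.033 ‖ 14.5 = 4.260 MΩ.
Loaded-divider output: V_out = 41.9 × 0.1023 = 4.288 V.
(Unloaded: V_out = x·V_s = 5.82 V.)

V_out ≈ 4.29 V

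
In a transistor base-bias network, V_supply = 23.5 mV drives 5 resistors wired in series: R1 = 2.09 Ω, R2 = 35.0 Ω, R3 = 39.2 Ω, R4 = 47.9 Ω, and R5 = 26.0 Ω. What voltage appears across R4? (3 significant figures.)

Series total: ΣR = 2.09 + 35.0 + 39.2 + 47.9 + 26.0 = 150.2 Ω.
By the voltage-divider rule, V = 23.5 × 47.90/150.2 = 7.495 mV.

V ≈ 7.49 mV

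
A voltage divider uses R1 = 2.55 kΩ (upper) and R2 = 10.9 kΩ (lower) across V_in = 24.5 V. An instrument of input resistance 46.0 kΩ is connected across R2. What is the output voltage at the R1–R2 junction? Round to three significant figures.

V_out ≈ 19.0 V

R2 ‖ R_L = (10.9 × 46.0)/(10.9 + 46.0) = 8.812 kΩ.
Voltage divider with the loaded lower leg: V_out = 24.5 × 8.812/(2.55 + 8.812) = 24.5 × 0.7756 = 19.00 V.
(Unloaded it would be 19.9 V; the load pulls it down.)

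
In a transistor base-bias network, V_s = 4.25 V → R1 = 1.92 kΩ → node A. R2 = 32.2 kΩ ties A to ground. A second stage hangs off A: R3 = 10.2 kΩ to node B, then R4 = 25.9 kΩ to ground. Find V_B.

V_B ≈ 2.74 V

The second stage (R3 + R4 = 36.10 kΩ) loads node A in parallel with R2.
Effective lower resistance at A: R2 ‖ 36.10 = 17.02 kΩ.
V_A = 4.25 × 17.02/(1.92 + 17.02) = 3.819 V.
Then the unloaded second divider: V_B = V_A × R4/(R3+R4) = 3.819 × 0.7175 = 2.740 V.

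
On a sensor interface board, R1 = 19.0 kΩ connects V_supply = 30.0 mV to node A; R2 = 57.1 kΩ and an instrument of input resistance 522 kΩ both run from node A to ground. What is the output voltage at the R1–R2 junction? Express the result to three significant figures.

V_out ≈ 21.9 mV

First combine the lower leg with the load: R2 ‖ R_L = 51.47 kΩ.
Now apply the divider: V_out = 30.0 × 0.7304 = 21.91 mV.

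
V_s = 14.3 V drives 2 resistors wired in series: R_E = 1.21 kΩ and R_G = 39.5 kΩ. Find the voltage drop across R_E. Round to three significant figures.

Total series resistance ΣR = 1.21 + 39.5 = 40.71 kΩ.
Voltage divider: V = V_s · (1.210 / 40.71) = 14.3 × 0.02972 = 0.4250 V.

V ≈ 0.425 V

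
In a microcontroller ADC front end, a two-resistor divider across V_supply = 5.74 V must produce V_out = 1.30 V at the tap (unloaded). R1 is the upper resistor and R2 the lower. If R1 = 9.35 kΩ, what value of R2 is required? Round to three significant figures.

R2 ≈ 2.74 kΩ

Required fraction k = V_out/V_supply = 0.2265.
Rearranging, R2 = R1·k/(1−k) = 9.35 × 0.2928 = 2.738 kΩ.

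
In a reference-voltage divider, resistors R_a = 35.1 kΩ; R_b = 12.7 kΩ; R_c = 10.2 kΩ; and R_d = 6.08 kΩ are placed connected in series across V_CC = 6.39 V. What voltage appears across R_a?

ΣR = 35.1 + 12.7 + 10.2 + 6.08 = 64.08 kΩ.
Voltage divider: V = V_CC · (35.10 / 64.08) = 6.39 × 0.5478 = 3.500 V.

V ≈ 3.50 V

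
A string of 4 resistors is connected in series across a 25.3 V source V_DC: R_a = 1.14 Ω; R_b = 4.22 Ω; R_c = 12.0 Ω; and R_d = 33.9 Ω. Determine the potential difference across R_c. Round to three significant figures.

Series total: ΣR = 1.14 + 4.22 + 12.0 + 33.9 = 51.26 Ω.
Voltage divider: V = V_DC · (12.00 / 51.26) = 25.3 × 0.2341 = 5.923 V.

V ≈ 5.92 V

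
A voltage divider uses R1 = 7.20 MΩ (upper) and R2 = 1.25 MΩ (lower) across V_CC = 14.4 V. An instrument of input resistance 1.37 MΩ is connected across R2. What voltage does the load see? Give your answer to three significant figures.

R2 ‖ R_L = (1.25 × 1.37)/(1.25 + 1.37) = 0.6536 MΩ.
Voltage divider with the loaded lower leg: V_out = 14.4 × 0.6536/(7.20 + 0.6536) = 14.4 × 0.08323 = 1.198 V.
(Unloaded it would be 2.13 V; the load pulls it down.)

V_out ≈ 1.20 V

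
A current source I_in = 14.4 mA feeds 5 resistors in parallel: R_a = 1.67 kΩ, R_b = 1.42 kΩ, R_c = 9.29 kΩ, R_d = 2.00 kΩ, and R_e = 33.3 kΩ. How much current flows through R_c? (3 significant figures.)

I ≈ 0.799 mA

Conductances: ΣG = 1/1.67 + 1/1.42 + 1/9.29 + 1/2.00 + 1/33.3 = 1.941 (1/kΩ).
By the current-divider rule, I = I_in · G_k/ΣG = 14.4 × 0.05547 = 0.7987 mA.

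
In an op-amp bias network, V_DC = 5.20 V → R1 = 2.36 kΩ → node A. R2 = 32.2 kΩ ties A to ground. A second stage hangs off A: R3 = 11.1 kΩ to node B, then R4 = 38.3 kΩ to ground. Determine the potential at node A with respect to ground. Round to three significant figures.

V_A ≈ 4.64 V

Node A sees R2 in parallel with the series input of stage 2, R3 + R4 = 49.40 kΩ.
R2 ‖ (R3+R4) = 19.49 kΩ.
First divider: V_A = V_DC · 19.49/(2.36 + 19.49) = 4.638 V.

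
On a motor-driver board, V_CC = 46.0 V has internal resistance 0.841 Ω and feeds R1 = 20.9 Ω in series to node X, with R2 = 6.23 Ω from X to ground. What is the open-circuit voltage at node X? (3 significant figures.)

V_th ≈ 10.2 V

R1' = 0.841 + 20.9 = 21.74 Ω (source resistance + R1).
Open-circuit (no load on X): V_th = V_CC · R2/(R1' + R2) = 46.0 × 6.23/(21.74 + 6.23) = 10.25 V.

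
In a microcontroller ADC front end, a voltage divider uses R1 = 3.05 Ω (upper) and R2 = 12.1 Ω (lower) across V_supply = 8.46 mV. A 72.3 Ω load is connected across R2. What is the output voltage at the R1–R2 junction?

First combine the lower leg with the load: R2 ‖ R_L = 10.37 Ω.
Now apply the divider: V_out = 8.46 × 0.7726 = 6.537 mV.
(Unloaded it would be 6.76 mV; the load pulls it down.)

V_out ≈ 6.54 mV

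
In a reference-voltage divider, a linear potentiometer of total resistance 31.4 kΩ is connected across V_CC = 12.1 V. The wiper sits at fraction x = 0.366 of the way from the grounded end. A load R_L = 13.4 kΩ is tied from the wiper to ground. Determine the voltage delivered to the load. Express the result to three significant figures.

V_out ≈ 2.87 V

The pot divides into 19.91 kΩ above the wiper and 11.49 kΩ below.
R_L loads the lower segment: effective lower R = 6.187 kΩ.
Then V_out = V_CC · 6.187/(19.91 + 6.187) = 2.869 V.
(Unloaded: V_out = x·V_CC = 4.43 V.)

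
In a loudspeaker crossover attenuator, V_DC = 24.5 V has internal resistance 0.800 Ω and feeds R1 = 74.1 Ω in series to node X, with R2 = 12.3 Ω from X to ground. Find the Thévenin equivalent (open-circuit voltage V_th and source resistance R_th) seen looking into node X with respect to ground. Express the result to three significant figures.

R1' = 0.800 + 74.1 = 74.90 Ω (source resistance + R1).
V_th is the unloaded tap voltage: V_DC · R2/(R1'+R2) = 24.5 × 0.1411 = 3.456 V.
Zeroing V_DC shorts the top of R1' to ground, so R_th = R1' ‖ R2 = 10.57 Ω.

V_th ≈ 3.46 V, R_th ≈ 10.6 Ω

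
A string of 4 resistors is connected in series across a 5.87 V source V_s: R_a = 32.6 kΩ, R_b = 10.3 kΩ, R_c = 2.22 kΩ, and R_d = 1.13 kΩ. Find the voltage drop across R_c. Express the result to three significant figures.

V ≈ 0.282 V

ΣR = 32.6 + 10.3 + 2.22 + 1.13 = 46.25 kΩ.
By the voltage-divider rule, V = 5.87 × 2.220/46.25 = 0.2818 V.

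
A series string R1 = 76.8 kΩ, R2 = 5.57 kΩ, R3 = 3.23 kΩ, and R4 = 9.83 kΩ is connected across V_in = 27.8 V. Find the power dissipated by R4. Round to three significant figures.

P ≈ 0.834 mW

ΣR = 95.43 kΩ → I = 27.8/95.43 = 0.2913 mA.
V(R4) = I·R = 2.864 V; P = V·I = 2.864 × 0.2913 = 0.8342 mW.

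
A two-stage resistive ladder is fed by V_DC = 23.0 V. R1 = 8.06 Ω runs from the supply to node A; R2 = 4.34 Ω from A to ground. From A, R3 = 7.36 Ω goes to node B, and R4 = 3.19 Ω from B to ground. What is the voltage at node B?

V_B ≈ 1.92 V

Looking into the second stage from A: R3 + R4 = 10.55 Ω appears in parallel with R2.
Effective lower resistance at A: R2 ‖ 10.55 = 3.075 Ω.
V_A = 23.0 × 3.075/(8.06 + 3.075) = 6.352 V.
V_B = V_A × 0.3024 = 1.921 V.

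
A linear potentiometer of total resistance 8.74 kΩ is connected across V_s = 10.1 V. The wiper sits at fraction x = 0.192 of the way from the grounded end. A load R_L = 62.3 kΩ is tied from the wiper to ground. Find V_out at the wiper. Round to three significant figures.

V_out ≈ 1.90 V

Split the track: R_lower = x·R_p = 1.678 kΩ, R_upper = (1−x)·R_p = 7.062 kΩ.
R_L loads the lower segment: effective lower R = 1.634 kΩ.
V_out = 10.1 × 1.634/(7.062 + 1.634) = 1.898 V.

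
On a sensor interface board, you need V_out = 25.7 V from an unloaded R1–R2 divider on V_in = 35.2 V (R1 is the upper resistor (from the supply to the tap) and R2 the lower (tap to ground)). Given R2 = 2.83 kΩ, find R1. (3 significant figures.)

Required fraction k = V_out/V_in = 0.7301.
R1 = R2·(1/k − 1) = 2.83 × 0.3696 = 1.046 kΩ.

R1 ≈ 1.05 kΩ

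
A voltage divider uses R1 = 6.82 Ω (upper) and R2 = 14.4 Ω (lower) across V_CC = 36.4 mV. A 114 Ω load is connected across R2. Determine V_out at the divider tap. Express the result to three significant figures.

The load sits in parallel with R2, giving an effective lower resistance R2' = R2·R_L/(R2+R_L) = 12.79 Ω.
Now apply the divider: V_out = 36.4 × 0.6521 = 23.74 mV.
(Unloaded it would be 24.7 mV; the load pulls it down.)

V_out ≈ 23.7 mV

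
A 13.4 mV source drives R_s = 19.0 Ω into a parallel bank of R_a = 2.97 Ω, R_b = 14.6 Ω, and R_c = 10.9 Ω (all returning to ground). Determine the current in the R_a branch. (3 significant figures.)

Combine the parallel branches: R_p = (1/2.97 + 1/14.6 + 1/10.9)⁻¹ = 2.012 Ω.
Node voltage V_A = V_in · R_p/(R_s + R_p) = 13.4 × 0.09577 = 1.283 mV.
Branch current I = V_A/R_a = 1.283/2.97 = 0.4321 mA.

I ≈ 0.432 mA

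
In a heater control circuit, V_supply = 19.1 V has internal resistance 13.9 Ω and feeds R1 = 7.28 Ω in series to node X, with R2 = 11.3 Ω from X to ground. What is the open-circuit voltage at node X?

V_th ≈ 6.65 V

R1' = 13.9 + 7.28 = 21.18 Ω (source resistance + R1).
V_th is the unloaded tap voltage: V_supply · R2/(R1'+R2) = 19.1 × 0.3479 = 6.645 V.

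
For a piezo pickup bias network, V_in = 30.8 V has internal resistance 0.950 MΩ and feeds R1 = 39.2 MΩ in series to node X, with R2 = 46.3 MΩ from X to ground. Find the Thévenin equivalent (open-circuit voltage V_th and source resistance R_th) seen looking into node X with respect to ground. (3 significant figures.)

R1' = 0.950 + 39.2 = 40.15 MΩ (source resistance + R1).
With X open, the divider is unloaded: V_th = 30.8 × 46.3/86.45 = 16.50 V.
With V_in suppressed (replaced by a short), R_th = R1' ‖ R2 = (40.15 × 46.3)/(40.15 + 46.3) = 21.50 MΩ.

V_th ≈ 16.5 V, R_th ≈ 21.5 MΩ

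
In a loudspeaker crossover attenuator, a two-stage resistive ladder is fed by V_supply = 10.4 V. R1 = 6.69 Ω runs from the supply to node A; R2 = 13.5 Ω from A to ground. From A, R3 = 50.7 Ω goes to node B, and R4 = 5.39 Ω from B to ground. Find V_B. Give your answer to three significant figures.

V_B ≈ 0.619 V

Looking into the second stage from A: R3 + R4 = 56.09 Ω appears in parallel with R2.
R2 ‖ (R3+R4) = 10.88 Ω.
So V_A = 10.4 × 0.6193 = 6.440 V.
Stage 2 is unloaded, so V_B = V_A · R4/(R3+R4) = 6.440 × 5.39/56.09 = 0.6189 V.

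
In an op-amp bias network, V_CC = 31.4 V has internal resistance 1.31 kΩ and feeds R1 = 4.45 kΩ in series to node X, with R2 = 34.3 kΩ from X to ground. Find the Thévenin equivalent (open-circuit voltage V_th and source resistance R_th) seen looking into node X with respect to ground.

R1' = 1.31 + 4.45 = 5.760 kΩ (source resistance + R1).
Open-circuit (no load on X): V_th = V_CC · R2/(R1' + R2) = 31.4 × 34.3/(5.760 + 34.3) = 26.89 V.
With V_CC suppressed (replaced by a short), R_th = R1' ‖ R2 = (5.760 × 34.3)/(5.760 + 34.3) = 4.932 kΩ.

V_th ≈ 26.9 V, R_th ≈ 4.93 kΩ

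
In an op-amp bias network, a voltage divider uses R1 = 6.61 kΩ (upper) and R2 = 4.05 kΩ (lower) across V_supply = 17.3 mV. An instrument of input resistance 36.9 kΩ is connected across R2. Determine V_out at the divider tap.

First combine the lower leg with the load: R2 ‖ R_L = 3.649 kΩ.
Voltage divider with the loaded lower leg: V_out = 17.3 × 3.649/(6.61 + 3.649) = 17.3 × 0.3557 = 6.154 mV.

V_out ≈ 6.15 mV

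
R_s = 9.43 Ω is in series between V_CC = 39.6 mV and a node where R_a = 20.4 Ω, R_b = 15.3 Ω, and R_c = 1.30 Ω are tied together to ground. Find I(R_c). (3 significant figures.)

I ≈ 3.26 mA

Combine the parallel branches: R_p = (1/20.4 + 1/15.3 + 1/1.30)⁻¹ = 1.132 Ω.
V_A by voltage divider: V_A = 39.6 × 1.132/(9.43 + 1.132) = 4.243 mV.
Branch current I = V_A/R_c = 4.243/1.30 = 3.264 mA.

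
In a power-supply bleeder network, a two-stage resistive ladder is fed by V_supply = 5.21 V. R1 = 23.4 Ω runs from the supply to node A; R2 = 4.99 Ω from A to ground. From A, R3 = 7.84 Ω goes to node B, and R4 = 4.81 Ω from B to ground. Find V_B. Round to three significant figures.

Node A sees R2 in parallel with the series input of stage 2, R3 + R4 = 12.65 Ω.
R2 ‖ (R3+R4) = 3.578 Ω.
So V_A = 5.21 × 0.1326 = 0.6911 V.
Then the unloaded second divider: V_B = V_A × R4/(R3+R4) = 0.6911 × 0.3802 = 0.2628 V.

V_B ≈ 0.263 V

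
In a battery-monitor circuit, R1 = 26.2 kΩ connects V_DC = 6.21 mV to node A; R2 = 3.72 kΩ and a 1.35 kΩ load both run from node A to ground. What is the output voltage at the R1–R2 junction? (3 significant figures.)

R2 ‖ R_L = (3.72 × 1.35)/(3.72 + 1.35) = 0.9905 kΩ.
Now apply the divider: V_out = 6.21 × 0.03643 = 0.2262 mV.
(Unloaded it would be 0.772 mV; the load pulls it down.)

V_out ≈ 0.226 mV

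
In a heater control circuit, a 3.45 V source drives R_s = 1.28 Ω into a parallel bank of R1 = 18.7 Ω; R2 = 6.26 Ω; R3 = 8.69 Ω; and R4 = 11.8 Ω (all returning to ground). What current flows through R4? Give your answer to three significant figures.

I ≈ 0.191 A

Equivalent of the parallel group: R_p = 2.421 Ω.
V_A by voltage divider: V_A = 3.45 × 2.421/(1.28 + 2.421) = 2.257 V.
I(R4) = V_A / R4 = 2.257/11.8 = 0.1913 A.
(Equivalently: I_total = 0.9322 A, then current-divider fraction G_k/ΣG = 0.2052.)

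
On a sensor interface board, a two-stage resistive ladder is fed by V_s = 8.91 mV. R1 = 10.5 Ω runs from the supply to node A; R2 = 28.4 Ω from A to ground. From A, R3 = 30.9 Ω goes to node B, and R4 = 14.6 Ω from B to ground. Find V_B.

The second stage (R3 + R4 = 45.50 Ω) loads node A in parallel with R2.
R2 ‖ (R3+R4) = 17.49 Ω.
So V_A = 8.91 × 0.6248 = 5.567 mV.
Stage 2 is unloaded, so V_B = V_A · R4/(R3+R4) = 5.567 × 14.6/45.50 = 1.786 mV.

V_B ≈ 1.79 mV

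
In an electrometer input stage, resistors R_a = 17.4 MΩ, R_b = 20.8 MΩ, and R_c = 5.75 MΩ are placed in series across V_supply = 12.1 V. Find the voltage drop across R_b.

V ≈ 5.73 V

ΣR = 17.4 + 20.8 + 5.75 = 43.95 MΩ.
V = V_supply · R/ΣR = 12.1 × 0.4733 = 5.727 V.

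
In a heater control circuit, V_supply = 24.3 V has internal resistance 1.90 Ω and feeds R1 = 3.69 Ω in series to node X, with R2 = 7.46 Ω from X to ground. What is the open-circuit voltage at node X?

V_th ≈ 13.9 V

R1' = 1.90 + 3.69 = 5.590 Ω (source resistance + R1).
With X open, the divider is unloaded: V_th = 24.3 × 7.46/13.05 = 13.89 V.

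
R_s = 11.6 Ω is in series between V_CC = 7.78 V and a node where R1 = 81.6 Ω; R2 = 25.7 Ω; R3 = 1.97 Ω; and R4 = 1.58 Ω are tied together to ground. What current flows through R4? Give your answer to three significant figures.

Combine the parallel branches: R_p = (1/81.6 + 1/25.7 + 1/1.97 + 1/1.58)⁻¹ = 0.8391 Ω.
V_A by voltage divider: V_A = 7.78 × 0.8391/(11.6 + 0.8391) = 0.5248 V.
I(R4) = V_A / R4 = 0.5248/1.58 = 0.3322 A.
(Equivalently: I_total = 0.6254 A, then current-divider fraction G_k/ΣG = 0.5311.)

I ≈ 0.332 A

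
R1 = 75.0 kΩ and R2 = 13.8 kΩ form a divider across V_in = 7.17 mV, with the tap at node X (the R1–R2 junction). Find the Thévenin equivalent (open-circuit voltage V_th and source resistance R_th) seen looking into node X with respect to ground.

V_th ≈ 1.11 mV, R_th ≈ 11.7 kΩ

Open-circuit (no load on X): V_th = V_in · R2/(R1 + R2) = 7.17 × 13.8/(75.00 + 13.8) = 1.114 mV.
With V_in suppressed (replaced by a short), R_th = R1 ‖ R2 = (75.00 × 13.8)/(75.00 + 13.8) = 11.66 kΩ.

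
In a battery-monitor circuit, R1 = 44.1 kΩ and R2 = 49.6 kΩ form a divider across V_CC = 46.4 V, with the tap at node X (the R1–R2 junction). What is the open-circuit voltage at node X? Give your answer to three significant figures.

V_th ≈ 24.6 V

With X open, the divider is unloaded: V_th = 46.4 × 49.6/93.70 = 24.56 V.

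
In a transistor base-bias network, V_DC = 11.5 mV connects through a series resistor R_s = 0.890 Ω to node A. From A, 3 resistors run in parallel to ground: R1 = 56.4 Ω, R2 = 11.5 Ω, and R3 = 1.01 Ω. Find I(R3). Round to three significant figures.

I ≈ 5.77 mA

Parallel bank: R_p = 1/(1/56.4 + 1/11.5 + 1/1.01) = 0.9134 Ω.
Node voltage V_A = V_DC · R_p/(R_s + R_p) = 11.5 × 0.5065 = 5.825 mV.
I(R3) = V_A / R3 = 5.825/1.01 = 5.767 mA.
(Equivalently: I_total = 6.377 mA, then current-divider fraction G_k/ΣG = 0.9044.)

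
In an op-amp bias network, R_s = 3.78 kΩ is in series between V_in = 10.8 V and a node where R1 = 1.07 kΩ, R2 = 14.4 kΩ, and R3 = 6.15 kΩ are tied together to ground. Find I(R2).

Equivalent of the parallel group: R_p = 0.8572 kΩ.
V_A = 10.8 × 0.8572/4.637 = 1.996 V.
I(R2) = V_A / R2 = 1.996/14.4 = 0.1386 mA.

I ≈ 0.139 mA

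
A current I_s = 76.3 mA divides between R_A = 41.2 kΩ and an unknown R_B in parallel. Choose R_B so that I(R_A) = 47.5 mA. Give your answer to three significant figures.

R_B ≈ 68.0 kΩ

In a two-way split, I_A/I_s = R_B/(R_A + R_B).
47.5/76.3 = R_B/(R_A + R_B) → R_B = R_A · (0.6225)/(1 − 0.6225) = 41.2 × 1.649 = 67.95 kΩ.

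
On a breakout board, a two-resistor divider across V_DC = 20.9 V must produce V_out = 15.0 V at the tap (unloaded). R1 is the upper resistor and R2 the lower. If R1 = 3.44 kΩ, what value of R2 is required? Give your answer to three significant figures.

The divider ratio is R2/(R1+R2) = 15.0/20.9 = 0.7177.
Rearranging, R2 = R1·k/(1−k) = 3.44 × 2.542 = 8.746 kΩ.

R2 ≈ 8.75 kΩ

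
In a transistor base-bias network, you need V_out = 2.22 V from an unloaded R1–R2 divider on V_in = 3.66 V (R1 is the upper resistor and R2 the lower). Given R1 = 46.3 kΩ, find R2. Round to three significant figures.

R2 ≈ 71.4 kΩ

The divider ratio is R2/(R1+R2) = 2.22/3.66 = 0.6066.
So R2 = R1 · V_out/(V_in − V_out) = 46.3 × 2.22/(3.66 − 2.22) = 46.3 × 1.542 = 71.38 kΩ.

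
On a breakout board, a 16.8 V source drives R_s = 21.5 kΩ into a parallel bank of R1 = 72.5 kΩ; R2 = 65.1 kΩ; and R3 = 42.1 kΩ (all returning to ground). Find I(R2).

Parallel bank: R_p = 1/(1/72.5 + 1/65.1 + 1/42.1) = 18.90 kΩ.
V_A by voltage divider: V_A = 16.8 × 18.90/(21.5 + 18.90) = 7.860 V.
Branch current I = V_A/R2 = 7.860/65.1 = 0.1207 mA.

I ≈ 0.121 mA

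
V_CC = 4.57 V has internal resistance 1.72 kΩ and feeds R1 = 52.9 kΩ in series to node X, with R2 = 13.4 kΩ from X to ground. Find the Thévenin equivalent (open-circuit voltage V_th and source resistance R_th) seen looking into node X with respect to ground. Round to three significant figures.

R1' = 1.72 + 52.9 = 54.62 kΩ (source resistance + R1).
V_th is the unloaded tap voltage: V_CC · R2/(R1'+R2) = 4.57 × 0.1970 = 0.9003 V.
Looking into X with the source shorted: R_th = R1'·R2/(R1'+R2) = 54.62 × 13.4/68.02 = 10.76 kΩ.

V_th ≈ 0.900 V, R_th ≈ 10.8 kΩ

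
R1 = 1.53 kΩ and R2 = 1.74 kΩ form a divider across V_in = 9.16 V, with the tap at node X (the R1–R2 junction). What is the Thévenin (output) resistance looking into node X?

Looking into X with the source shorted: R_th = R1·R2/(R1+R2) = 1.530 × 1.74/3.270 = 0.8141 kΩ.

R_th ≈ 0.814 kΩ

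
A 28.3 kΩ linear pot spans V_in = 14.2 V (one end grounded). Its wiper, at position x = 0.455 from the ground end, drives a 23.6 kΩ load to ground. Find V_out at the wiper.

Split the track: R_lower = x·R_p = 12.88 kΩ, R_upper = (1−x)·R_p = 15.42 kΩ.
(x·R_p) ‖ R_L = 8.331 kΩ.
V_out = 14.2 × 8.331/(15.42 + 8.331) = 4.980 V.

V_out ≈ 4.98 V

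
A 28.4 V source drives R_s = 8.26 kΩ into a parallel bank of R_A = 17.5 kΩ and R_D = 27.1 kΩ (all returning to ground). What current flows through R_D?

I ≈ 0.590 mA

Equivalent of the parallel group: R_p = 10.63 kΩ.
V_A by voltage divider: V_A = 28.4 × 10.63/(8.26 + 10.63) = 15.98 V.
Branch current I = V_A/R_D = 15.98/27.1 = 0.5898 mA.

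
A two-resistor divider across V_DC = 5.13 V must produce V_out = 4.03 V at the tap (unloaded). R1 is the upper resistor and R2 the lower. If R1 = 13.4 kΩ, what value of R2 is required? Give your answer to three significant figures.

R2 ≈ 49.1 kΩ

The divider ratio is R2/(R1+R2) = 4.03/5.13 = 0.7856.
R2 = R1 · 0.7856/(1 − 0.7856) = 49.09 kΩ.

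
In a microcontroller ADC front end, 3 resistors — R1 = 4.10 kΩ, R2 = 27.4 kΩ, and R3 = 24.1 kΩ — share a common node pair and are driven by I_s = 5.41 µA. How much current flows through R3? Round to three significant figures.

ΣG = 1/4.10 + 1/27.4 + 1/24.1 = 0.3219.
By the current-divider rule, I = I_s · G_k/ΣG = 5.41 × 0.1289 = 0.6974 µA.

I ≈ 0.697 µA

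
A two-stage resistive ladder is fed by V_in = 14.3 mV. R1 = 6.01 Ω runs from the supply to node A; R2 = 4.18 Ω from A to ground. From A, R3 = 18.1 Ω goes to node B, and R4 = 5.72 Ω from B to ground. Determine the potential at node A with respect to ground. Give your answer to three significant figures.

V_A ≈ 5.32 mV

The second stage (R3 + R4 = 23.82 Ω) loads node A in parallel with R2.
R2 ‖ (R3+R4) = 3.556 Ω.
First divider: V_A = V_in · 3.556/(6.01 + 3.556) = 5.316 mV.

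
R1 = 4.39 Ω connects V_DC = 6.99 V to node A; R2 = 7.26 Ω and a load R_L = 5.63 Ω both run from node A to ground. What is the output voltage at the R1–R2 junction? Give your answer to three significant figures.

V_out ≈ 2.93 V

The load sits in parallel with R2, giving an effective lower resistance R2' = R2·R_L/(R2+R_L) = 3.171 Ω.
Then V_out = V_DC · R2'/(R1 + R2') = 6.99 × 3.171/7.561 = 2.932 V.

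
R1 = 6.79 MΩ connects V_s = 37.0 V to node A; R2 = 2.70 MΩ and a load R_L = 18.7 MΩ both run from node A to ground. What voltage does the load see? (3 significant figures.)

V_out ≈ 9.54 V

R2 ‖ R_L = (2.70 × 18.7)/(2.70 + 18.7) = 2.359 MΩ.
Now apply the divider: V_out = 37.0 × 0.2579 = 9.541 V.
(Unloaded it would be 10.5 V; the load pulls it down.)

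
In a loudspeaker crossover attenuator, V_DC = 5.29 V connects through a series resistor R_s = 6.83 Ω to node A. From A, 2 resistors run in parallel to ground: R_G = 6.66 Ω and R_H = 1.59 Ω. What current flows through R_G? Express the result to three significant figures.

I ≈ 0.126 A

Parallel bank: R_p = 1/(1/6.66 + 1/1.59) = 1.284 Ω.
V_A = 5.29 × 1.284/8.114 = 0.8369 V.
Branch current I = V_A/R_G = 0.8369/6.66 = 0.1257 A.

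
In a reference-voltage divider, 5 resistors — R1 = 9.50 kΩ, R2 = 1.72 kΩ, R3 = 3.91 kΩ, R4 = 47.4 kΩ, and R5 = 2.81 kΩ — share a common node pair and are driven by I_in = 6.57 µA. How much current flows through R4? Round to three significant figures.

ΣG = 1/9.50 + 1/1.72 + 1/3.91 + 1/47.4 + 1/2.81 = 1.319.
R4 takes the fraction G_k/ΣG = 0.02110/1.319 = 0.01599, so I = 6.57 × 0.01599 = 0.1051 µA.

I ≈ 0.105 µA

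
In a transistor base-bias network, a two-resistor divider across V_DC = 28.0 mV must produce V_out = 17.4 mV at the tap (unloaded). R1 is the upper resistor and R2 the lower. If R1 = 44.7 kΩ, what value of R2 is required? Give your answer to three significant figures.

R2 ≈ 73.4 kΩ

The divider ratio is R2/(R1+R2) = 17.4/28.0 = 0.6214.
Rearranging, R2 = R1·k/(1−k) = 44.7 × 1.642 = 73.38 kΩ.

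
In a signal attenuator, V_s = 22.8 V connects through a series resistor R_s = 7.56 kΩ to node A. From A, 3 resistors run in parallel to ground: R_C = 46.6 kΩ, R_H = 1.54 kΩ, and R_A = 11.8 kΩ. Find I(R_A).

Parallel bank: R_p = 1/(1/46.6 + 1/1.54 + 1/11.8) = 1.324 kΩ.
Node voltage V_A = V_s · R_p/(R_s + R_p) = 22.8 × 0.1490 = 3.397 V.
I(R_A) = V_A / R_A = 3.397/11.8 = 0.2879 mA.

I ≈ 0.288 mA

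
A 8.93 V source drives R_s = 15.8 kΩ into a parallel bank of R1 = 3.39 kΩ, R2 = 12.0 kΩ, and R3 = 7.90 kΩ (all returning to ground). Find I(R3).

Equivalent of the parallel group: R_p = 1.981 kΩ.
V_A by voltage divider: V_A = 8.93 × 1.981/(15.8 + 1.981) = 0.9947 V.
Branch current I = V_A/R3 = 0.9947/7.90 = 0.1259 mA.

I ≈ 0.126 mA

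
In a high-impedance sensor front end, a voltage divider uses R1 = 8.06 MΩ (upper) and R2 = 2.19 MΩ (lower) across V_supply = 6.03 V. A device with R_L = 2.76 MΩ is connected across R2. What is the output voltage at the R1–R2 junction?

V_out ≈ 0.793 V

First combine the lower leg with the load: R2 ‖ R_L = 1.221 MΩ.
Now apply the divider: V_out = 6.03 × 0.1316 = 0.7934 V.
(Unloaded it would be 1.29 V; the load pulls it down.)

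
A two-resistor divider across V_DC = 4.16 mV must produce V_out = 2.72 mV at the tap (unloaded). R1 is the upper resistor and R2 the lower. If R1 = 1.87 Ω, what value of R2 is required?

R2 ≈ 3.53 Ω

The divider ratio is R2/(R1+R2) = 2.72/4.16 = 0.6538.
So R2 = R1 · V_out/(V_DC − V_out) = 1.87 × 2.72/(4.16 − 2.72) = 1.87 × 1.889 = 3.532 Ω.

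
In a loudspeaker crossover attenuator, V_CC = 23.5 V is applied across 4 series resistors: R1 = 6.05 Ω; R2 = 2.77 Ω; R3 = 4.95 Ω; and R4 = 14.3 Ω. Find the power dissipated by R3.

P ≈ 3.47 W

Series current I = V_CC/ΣR = 23.5/28.07 = 0.8372 A.
P(R3) = I²·R3 = (0.8372)² × 4.95 = 3.469 W.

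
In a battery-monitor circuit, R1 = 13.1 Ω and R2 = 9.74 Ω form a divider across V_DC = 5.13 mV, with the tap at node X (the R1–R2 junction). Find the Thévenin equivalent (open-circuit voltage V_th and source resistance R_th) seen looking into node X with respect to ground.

With X open, the divider is unloaded: V_th = 5.13 × 9.74/22.84 = 2.188 mV.
With V_DC suppressed (replaced by a short), R_th = R1 ‖ R2 = (13.10 × 9.74)/(13.10 + 9.74) = 5.586 Ω.

V_th ≈ 2.19 mV, R_th ≈ 5.59 Ω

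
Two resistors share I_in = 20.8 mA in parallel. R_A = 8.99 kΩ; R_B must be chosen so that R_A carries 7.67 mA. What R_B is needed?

R_B ≈ 5.25 kΩ

In a two-way split, I_A/I_in = R_B/(R_A + R_B).
7.67/20.8 = R_B/(R_A + R_B) → R_B = R_A · (0.3687)/(1 − 0.3687) = 8.99 × 0.5842 = 5.252 kΩ.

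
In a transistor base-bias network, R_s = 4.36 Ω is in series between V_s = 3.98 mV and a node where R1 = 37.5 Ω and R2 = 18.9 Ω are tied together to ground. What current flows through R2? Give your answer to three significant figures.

Parallel bank: R_p = 1/(1/37.5 + 1/18.9) = 12.57 Ω.
V_A by voltage divider: V_A = 3.98 × 12.57/(4.36 + 12.57) = 2.955 mV.
Branch current I = V_A/R2 = 2.955/18.9 = 0.1563 mA.

I ≈ 0.156 mA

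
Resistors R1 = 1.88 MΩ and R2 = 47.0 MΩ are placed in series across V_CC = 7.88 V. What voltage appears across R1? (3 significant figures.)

Total series resistance ΣR = 1.88 + 47.0 = 48.88 MΩ.
V = V_CC · R/ΣR = 7.88 × 0.03846 = 0.3031 V.

V ≈ 0.303 V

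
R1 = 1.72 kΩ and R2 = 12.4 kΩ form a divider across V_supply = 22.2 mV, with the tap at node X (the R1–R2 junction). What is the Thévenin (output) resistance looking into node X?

Zeroing V_supply shorts the top of R1 to ground, so R_th = R1 ‖ R2 = 1.510 kΩ.

R_th ≈ 1.51 kΩ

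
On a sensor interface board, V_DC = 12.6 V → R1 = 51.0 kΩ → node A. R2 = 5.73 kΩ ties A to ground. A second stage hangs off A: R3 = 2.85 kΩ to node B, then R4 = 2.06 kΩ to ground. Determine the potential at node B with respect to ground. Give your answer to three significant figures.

V_B ≈ 0.261 V

Looking into the second stage from A: R3 + R4 = 4.910 kΩ appears in parallel with R2.
Effective lower resistance at A: R2 ‖ 4.910 = 2.644 kΩ.
V_A = 12.6 × 2.644/(51.0 + 2.644) = 0.6211 V.
Stage 2 is unloaded, so V_B = V_A · R4/(R3+R4) = 0.6211 × 2.06/4.910 = 0.2606 V.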